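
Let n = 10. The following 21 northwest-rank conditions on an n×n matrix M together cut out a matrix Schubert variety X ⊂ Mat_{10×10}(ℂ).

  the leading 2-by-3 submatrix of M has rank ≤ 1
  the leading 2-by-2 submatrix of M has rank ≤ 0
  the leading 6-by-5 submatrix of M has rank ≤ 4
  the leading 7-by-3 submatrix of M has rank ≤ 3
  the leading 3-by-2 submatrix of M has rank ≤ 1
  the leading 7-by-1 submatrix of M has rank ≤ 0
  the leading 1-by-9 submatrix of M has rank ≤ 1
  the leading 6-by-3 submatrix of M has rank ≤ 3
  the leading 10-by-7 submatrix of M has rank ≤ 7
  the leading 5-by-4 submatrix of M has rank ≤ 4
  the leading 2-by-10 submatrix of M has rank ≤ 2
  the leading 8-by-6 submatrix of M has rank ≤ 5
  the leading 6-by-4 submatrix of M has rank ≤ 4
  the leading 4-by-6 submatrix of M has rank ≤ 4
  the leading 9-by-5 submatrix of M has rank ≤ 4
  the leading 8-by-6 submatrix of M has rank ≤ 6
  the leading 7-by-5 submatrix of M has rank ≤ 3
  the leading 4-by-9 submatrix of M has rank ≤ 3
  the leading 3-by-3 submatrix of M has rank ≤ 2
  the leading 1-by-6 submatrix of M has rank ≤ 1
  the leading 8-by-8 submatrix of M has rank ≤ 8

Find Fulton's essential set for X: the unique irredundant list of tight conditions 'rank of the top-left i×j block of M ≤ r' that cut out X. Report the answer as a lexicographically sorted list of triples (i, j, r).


The tightest implied rank at each (i,j), from the 21 conditions:

  0 0 1 1 1 1 1 1 1 1
  0 0 1 2 2 2 2 2 2 2
  0 1 2 3 3 3 3 3 3 3
  0 1 2 3 3 3 3 3 3 4
  0 1 2 3 3 4 4 4 4 5
  0 1 2 3 3 4 5 5 5 6
  0 1 2 3 3 4 5 6 6 7
  1 2 3 4 4 5 6 7 7 8
  1 2 3 4 4 5 6 7 8 9
  1 2 3 4 5 6 7 8 9 10

reading off 1-entries of Δ²R: w = (3, 4, 2, 10, 6, 7, 8, 1, 9, 5).

5 SE-corners of the 18-cell Rothe diagram give Ess(w):

[(2, 2, 0), (4, 9, 3), (7, 1, 0), (7, 5, 3), (9, 5, 4)]


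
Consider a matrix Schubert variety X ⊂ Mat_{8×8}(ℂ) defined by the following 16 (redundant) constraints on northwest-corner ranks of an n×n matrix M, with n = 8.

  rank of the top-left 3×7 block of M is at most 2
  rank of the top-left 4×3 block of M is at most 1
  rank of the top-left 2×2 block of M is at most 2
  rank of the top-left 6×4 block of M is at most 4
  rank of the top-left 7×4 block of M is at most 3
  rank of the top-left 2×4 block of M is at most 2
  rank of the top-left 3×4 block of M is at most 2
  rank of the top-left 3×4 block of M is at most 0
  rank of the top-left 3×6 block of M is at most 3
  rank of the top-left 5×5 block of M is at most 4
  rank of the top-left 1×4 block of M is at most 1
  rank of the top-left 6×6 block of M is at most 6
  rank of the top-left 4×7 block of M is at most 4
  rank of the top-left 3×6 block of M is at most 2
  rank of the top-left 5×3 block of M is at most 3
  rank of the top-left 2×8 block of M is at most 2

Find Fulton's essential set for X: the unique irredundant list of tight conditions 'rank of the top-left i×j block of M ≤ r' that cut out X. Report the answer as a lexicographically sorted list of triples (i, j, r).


The tightest implied rank at each (i,j), from the 16 conditions:

  R[1]: 0 | 0 | 0 | 0 | 1 | 1 | 1 | 1
  R[2]: 0 | 0 | 0 | 0 | 1 | 2 | 2 | 2
  R[3]: 0 | 0 | 0 | 0 | 1 | 2 | 2 | 3
  R[4]: 1 | 1 | 1 | 1 | 2 | 3 | 3 | 4
  R[5]: 1 | 2 | 2 | 2 | 3 | 4 | 4 | 5
  R[6]: 1 | 2 | 3 | 3 | 4 | 5 | 5 | 6
  R[7]: 1 | 2 | 3 | 3 | 4 | 5 | 6 | 7
  R[8]: 1 | 2 | 3 | 4 | 5 | 6 | 7 | 8

second differences of R give the permutation w = (5, 6, 8, 1, 2, 3, 7, 4).

Rothe diagram D(w) (14 cells), 3 SE-corners (essential conditions):

[(3, 4, 0), (3, 7, 2), (7, 4, 3)]


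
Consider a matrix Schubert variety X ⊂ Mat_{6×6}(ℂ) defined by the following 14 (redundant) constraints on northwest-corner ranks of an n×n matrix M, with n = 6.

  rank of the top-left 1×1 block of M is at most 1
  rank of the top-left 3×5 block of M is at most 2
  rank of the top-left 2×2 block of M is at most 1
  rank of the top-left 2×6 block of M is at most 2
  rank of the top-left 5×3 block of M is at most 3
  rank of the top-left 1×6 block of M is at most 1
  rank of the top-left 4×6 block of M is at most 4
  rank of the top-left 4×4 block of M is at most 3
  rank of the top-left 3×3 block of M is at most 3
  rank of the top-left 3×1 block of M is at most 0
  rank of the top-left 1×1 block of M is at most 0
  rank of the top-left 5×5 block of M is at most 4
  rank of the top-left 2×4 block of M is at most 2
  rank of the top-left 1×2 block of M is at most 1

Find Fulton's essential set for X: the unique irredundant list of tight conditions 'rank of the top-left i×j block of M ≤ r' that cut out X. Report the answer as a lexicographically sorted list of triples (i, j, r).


Rank table r_w(6×6) implied by the 14 constraints:

  row 1: 0 | 1 | 1 | 1 | 1 | 1
  row 2: 0 | 1 | 2 | 2 | 2 | 2
  row 3: 0 | 1 | 2 | 2 | 2 | 3
  row 4: 1 | 2 | 3 | 3 | 3 | 4
  row 5: 1 | 2 | 3 | 4 | 4 | 5
  row 6: 1 | 2 | 3 | 4 | 5 | 6

giving w = (2, 3, 6, 1, 4, 5) via Δ²R.

ℓ(w)=5; the 2 essential cells (i,j,r):

[(3, 1, 0), (3, 5, 2)]


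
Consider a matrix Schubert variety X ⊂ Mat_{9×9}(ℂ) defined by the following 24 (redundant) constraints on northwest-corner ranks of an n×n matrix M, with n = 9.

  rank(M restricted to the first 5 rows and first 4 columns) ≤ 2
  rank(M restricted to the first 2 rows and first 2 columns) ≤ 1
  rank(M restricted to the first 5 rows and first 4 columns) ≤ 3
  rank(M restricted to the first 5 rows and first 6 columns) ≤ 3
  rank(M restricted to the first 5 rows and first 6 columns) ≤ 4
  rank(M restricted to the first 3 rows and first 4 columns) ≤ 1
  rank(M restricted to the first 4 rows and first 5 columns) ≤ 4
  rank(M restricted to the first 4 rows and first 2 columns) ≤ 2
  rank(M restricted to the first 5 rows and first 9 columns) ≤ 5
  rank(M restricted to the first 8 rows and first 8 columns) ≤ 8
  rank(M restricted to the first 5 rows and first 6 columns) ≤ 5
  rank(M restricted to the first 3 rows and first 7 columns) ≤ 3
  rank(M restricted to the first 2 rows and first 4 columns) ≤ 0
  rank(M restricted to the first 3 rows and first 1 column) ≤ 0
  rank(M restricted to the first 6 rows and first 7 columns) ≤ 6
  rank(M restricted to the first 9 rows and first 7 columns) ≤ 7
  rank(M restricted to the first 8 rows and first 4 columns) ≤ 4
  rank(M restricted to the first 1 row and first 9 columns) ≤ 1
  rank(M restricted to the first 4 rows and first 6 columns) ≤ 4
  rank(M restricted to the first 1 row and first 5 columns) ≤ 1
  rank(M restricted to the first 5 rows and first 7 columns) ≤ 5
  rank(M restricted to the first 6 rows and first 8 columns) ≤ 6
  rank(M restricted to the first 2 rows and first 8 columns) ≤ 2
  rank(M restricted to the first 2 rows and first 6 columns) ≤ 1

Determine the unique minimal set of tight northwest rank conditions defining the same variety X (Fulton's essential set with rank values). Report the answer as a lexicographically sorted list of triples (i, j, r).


Recovering R(i,j) via the rank-extension bound from the 24 conditions:

  i=1: 0  0  0  0  1  1  1  1  1
  i=2: 0  0  0  0  1  1  2  2  2
  i=3: 0  1  1  1  2  2  3  3  3
  i=4: 1  2  2  2  3  3  4  4  4
  i=5: 1  2  2  2  3  3  4  5  5
  i=6: 1  2  3  3  4  4  5  6  6
  i=7: 1  2  3  4  5  5  6  7  7
  i=8: 1  2  3  4  5  6  7  8  8
  i=9: 1  2  3  4  5  6  7  8  9

the unique w with this rank table is (5, 7, 2, 1, 8, 3, 4, 6, 9).

ℓ(w)=13; the 5 essential cells (i,j,r):

[(2, 4, 0), (2, 6, 1), (3, 1, 0), (5, 4, 2), (5, 6, 3)]


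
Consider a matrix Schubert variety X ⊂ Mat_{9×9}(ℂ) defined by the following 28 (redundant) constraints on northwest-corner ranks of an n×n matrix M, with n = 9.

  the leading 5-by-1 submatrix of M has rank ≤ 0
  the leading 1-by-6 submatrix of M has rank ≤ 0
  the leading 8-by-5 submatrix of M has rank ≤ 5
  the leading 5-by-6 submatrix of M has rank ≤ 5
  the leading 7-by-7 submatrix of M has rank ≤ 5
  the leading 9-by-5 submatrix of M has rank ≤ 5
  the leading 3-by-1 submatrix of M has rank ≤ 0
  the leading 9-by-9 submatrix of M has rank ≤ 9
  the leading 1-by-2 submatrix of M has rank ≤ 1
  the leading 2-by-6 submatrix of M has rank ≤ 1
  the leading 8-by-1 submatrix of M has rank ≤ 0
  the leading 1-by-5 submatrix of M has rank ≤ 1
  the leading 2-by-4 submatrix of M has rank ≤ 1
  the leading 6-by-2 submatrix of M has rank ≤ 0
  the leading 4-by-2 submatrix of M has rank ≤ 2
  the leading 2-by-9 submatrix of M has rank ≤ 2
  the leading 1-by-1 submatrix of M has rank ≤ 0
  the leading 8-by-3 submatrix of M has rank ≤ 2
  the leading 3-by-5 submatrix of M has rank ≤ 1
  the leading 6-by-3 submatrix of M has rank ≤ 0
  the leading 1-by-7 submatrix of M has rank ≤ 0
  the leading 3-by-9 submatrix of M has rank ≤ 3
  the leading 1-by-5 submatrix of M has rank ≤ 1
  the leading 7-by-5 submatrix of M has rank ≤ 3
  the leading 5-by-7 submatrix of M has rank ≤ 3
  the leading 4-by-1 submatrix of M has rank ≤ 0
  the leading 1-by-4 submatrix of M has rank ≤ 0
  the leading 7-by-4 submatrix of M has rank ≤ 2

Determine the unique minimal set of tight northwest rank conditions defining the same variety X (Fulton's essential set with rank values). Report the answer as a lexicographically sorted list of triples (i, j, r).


Recovering R(i,j) via the rank-extension bound from the 28 conditions:

  0, 0, 0, 0, 0, 0, 0, 1, 1
  0, 0, 0, 1, 1, 1, 1, 2, 2
  0, 0, 0, 1, 1, 2, 2, 3, 3
  0, 0, 0, 1, 2, 3, 3, 4, 4
  0, 0, 0, 1, 2, 3, 3, 4, 5
  0, 0, 0, 1, 2, 3, 4, 5, 6
  0, 1, 1, 2, 3, 4, 5, 6, 7
  0, 1, 2, 3, 4, 5, 6, 7, 8
  1, 2, 3, 4, 5, 6, 7, 8, 9

the unique w with this rank table is (8, 4, 6, 5, 9, 7, 2, 3, 1).

|D(w)|=26, |Ess(w)|=5:

[(1, 7, 0), (3, 5, 1), (5, 7, 3), (6, 3, 0), (8, 1, 0)]


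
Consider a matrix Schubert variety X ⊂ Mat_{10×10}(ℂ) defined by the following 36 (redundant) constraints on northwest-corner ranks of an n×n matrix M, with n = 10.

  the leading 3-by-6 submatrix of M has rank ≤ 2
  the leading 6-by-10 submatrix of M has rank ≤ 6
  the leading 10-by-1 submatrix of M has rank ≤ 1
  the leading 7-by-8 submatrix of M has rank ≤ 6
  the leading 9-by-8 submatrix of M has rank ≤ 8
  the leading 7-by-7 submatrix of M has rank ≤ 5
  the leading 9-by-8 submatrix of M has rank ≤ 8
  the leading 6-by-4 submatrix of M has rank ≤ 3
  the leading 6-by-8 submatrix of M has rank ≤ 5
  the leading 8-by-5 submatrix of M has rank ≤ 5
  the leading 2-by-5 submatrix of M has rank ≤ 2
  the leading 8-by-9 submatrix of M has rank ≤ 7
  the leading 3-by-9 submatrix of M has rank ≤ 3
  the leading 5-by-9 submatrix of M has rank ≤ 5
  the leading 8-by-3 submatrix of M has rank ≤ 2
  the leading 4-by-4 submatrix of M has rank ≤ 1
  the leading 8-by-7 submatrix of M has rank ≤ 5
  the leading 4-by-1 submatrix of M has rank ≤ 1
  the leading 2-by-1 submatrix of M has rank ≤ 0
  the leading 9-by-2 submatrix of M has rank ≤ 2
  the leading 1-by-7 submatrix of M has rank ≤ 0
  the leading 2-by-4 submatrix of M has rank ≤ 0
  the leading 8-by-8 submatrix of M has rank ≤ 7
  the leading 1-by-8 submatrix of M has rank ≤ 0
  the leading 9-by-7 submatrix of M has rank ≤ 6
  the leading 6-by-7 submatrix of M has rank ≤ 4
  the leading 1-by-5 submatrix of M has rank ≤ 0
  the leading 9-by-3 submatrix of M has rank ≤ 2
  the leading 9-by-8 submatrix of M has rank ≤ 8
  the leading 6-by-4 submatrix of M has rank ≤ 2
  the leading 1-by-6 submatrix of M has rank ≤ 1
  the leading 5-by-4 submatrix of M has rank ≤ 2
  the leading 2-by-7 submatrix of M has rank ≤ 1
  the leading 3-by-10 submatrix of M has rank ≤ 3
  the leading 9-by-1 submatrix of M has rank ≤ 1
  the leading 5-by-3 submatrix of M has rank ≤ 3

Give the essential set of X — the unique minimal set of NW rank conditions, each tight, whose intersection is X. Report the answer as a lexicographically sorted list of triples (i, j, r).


Computing R[i][j] = min implied NW-rank bound (n=10, 36 conditions):

  0 | 0 | 0 | 0 | 0 | 0 | 0 | 0 | 1 | 1
  0 | 0 | 0 | 0 | 1 | 1 | 1 | 1 | 2 | 2
  1 | 1 | 1 | 1 | 2 | 2 | 2 | 2 | 3 | 3
  1 | 1 | 1 | 1 | 2 | 3 | 3 | 3 | 4 | 4
  1 | 2 | 2 | 2 | 3 | 4 | 4 | 4 | 5 | 5
  1 | 2 | 2 | 2 | 3 | 4 | 4 | 5 | 6 | 6
  1 | 2 | 2 | 3 | 4 | 5 | 5 | 6 | 7 | 7
  1 | 2 | 2 | 3 | 4 | 5 | 5 | 6 | 7 | 8
  1 | 2 | 2 | 3 | 4 | 5 | 6 | 7 | 8 | 9
  1 | 2 | 3 | 4 | 5 | 6 | 7 | 8 | 9 | 10

reading off 1-entries of Δ²R: w = (9, 5, 1, 6, 2, 8, 4, 10, 7, 3).

Fulton essential set (7 of the 22 Rothe cells):

[(1, 8, 0), (2, 4, 0), (4, 4, 1), (6, 4, 2), (6, 7, 4), (8, 7, 5), (9, 3, 2)]


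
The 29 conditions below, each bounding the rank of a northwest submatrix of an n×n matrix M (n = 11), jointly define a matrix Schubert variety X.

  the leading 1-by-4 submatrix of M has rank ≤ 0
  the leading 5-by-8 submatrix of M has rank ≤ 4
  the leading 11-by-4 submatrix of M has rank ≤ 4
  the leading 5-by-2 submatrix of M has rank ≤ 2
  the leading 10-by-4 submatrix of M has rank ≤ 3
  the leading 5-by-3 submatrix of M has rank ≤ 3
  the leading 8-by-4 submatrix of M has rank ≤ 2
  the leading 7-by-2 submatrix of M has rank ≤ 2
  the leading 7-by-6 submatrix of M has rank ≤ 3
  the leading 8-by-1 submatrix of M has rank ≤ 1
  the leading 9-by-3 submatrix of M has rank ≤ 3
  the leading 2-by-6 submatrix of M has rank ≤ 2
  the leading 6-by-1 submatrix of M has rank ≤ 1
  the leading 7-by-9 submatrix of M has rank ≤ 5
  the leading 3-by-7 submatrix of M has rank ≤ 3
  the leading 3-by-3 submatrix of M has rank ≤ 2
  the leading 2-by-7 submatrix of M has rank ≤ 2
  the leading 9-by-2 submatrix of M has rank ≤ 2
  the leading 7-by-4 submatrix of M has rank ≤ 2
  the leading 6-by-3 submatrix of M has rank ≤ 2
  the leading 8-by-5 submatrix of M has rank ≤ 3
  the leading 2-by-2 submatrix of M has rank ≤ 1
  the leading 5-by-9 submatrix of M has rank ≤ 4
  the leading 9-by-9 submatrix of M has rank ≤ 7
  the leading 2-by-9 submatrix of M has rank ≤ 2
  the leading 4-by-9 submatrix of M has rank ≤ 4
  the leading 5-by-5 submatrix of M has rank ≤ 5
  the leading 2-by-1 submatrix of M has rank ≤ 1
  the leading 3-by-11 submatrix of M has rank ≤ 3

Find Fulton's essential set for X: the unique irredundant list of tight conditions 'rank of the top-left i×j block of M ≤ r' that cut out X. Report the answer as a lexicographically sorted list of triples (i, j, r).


The tightest implied rank at each (i,j), from the 29 conditions:

  row 1: 0 | 0 | 0 | 0 | 1 | 1 | 1 | 1 | 1 | 1 | 1
  row 2: 1 | 1 | 1 | 1 | 2 | 2 | 2 | 2 | 2 | 2 | 2
  row 3: 1 | 2 | 2 | 2 | 3 | 3 | 3 | 3 | 3 | 3 | 3
  row 4: 1 | 2 | 2 | 2 | 3 | 3 | 4 | 4 | 4 | 4 | 4
  row 5: 1 | 2 | 2 | 2 | 3 | 3 | 4 | 4 | 4 | 5 | 5
  row 6: 1 | 2 | 2 | 2 | 3 | 3 | 4 | 5 | 5 | 6 | 6
  row 7: 1 | 2 | 2 | 2 | 3 | 3 | 4 | 5 | 5 | 6 | 7
  row 8: 1 | 2 | 2 | 2 | 3 | 4 | 5 | 6 | 6 | 7 | 8
  row 9: 1 | 2 | 3 | 3 | 4 | 5 | 6 | 7 | 7 | 8 | 9
  row 10: 1 | 2 | 3 | 3 | 4 | 5 | 6 | 7 | 8 | 9 | 10
  row 11: 1 | 2 | 3 | 4 | 5 | 6 | 7 | 8 | 9 | 10 | 11

reading off 1-entries of Δ²R: w = (5, 1, 2, 7, 10, 8, 11, 6, 3, 9, 4).

Fulton essential set (6 of the 22 Rothe cells):

[(1, 4, 0), (5, 9, 4), (7, 6, 3), (7, 9, 5), (8, 4, 2), (10, 4, 3)]


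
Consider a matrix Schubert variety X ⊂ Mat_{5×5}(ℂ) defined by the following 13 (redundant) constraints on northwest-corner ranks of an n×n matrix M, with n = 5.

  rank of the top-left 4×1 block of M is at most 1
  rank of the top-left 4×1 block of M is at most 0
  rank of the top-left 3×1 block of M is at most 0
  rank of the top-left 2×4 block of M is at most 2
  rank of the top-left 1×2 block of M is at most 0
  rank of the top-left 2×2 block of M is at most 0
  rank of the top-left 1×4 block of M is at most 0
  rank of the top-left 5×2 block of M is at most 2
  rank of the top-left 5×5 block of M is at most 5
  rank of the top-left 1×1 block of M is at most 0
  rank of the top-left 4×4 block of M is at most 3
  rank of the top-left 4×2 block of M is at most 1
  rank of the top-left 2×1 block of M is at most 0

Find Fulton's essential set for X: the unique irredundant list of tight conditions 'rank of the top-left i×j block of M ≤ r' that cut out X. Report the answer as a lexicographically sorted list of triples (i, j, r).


Propagating the 13 rank bounds to every northwest block:

  R[1]: 0  0  0  0  1
  R[2]: 0  0  1  1  2
  R[3]: 0  1  2  2  3
  R[4]: 0  1  2  3  4
  R[5]: 1  2  3  4  5

hence w(1..5) = (5, 3, 2, 4, 1).

ℓ(w)=8; the 3 essential cells (i,j,r):

[(1, 4, 0), (2, 2, 0), (4, 1, 0)]


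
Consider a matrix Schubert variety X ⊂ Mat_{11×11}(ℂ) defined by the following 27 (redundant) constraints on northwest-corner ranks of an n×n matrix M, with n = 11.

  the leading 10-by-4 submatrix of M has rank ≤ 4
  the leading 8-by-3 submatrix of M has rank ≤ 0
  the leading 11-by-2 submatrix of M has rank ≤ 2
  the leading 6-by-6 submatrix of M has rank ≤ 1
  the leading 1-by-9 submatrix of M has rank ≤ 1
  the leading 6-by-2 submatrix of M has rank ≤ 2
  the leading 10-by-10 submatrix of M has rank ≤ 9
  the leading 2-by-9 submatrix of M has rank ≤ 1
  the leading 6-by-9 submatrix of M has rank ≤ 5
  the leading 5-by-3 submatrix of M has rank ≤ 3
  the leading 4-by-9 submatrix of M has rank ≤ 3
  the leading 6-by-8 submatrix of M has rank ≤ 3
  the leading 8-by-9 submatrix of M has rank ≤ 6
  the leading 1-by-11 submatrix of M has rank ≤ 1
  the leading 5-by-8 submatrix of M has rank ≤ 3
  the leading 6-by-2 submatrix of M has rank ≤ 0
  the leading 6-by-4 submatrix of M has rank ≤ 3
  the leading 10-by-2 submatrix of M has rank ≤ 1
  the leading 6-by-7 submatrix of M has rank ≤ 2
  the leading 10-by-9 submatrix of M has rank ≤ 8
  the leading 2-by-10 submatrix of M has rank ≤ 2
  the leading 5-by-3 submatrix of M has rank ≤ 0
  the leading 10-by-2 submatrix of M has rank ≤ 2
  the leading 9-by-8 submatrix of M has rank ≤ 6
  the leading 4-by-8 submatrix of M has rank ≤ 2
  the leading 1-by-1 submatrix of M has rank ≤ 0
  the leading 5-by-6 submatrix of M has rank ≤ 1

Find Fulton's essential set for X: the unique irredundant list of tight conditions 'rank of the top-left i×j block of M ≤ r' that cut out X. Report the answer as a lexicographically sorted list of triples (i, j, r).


Computing R[i][j] = min implied NW-rank bound (n=11, 27 conditions):

  row 1: 0 | 0 | 0 | 1 | 1 | 1 | 1 | 1 | 1 | 1 | 1
  row 2: 0 | 0 | 0 | 1 | 1 | 1 | 1 | 1 | 1 | 2 | 2
  row 3: 0 | 0 | 0 | 1 | 1 | 1 | 2 | 2 | 2 | 3 | 3
  row 4: 0 | 0 | 0 | 1 | 1 | 1 | 2 | 2 | 3 | 4 | 4
  row 5: 0 | 0 | 0 | 1 | 1 | 1 | 2 | 3 | 4 | 5 | 5
  row 6: 0 | 0 | 0 | 1 | 1 | 1 | 2 | 3 | 4 | 5 | 6
  row 7: 0 | 0 | 0 | 1 | 2 | 2 | 3 | 4 | 5 | 6 | 7
  row 8: 0 | 0 | 0 | 1 | 2 | 3 | 4 | 5 | 6 | 7 | 8
  row 9: 1 | 1 | 1 | 2 | 3 | 4 | 5 | 6 | 7 | 8 | 9
  row 10: 1 | 1 | 2 | 3 | 4 | 5 | 6 | 7 | 8 | 9 | 10
  row 11: 1 | 2 | 3 | 4 | 5 | 6 | 7 | 8 | 9 | 10 | 11

reading off 1-entries of Δ²R: w = (4, 10, 7, 9, 8, 11, 5, 6, 1, 3, 2).

ℓ(w)=39; the 5 essential cells (i,j,r):

[(2, 9, 1), (4, 8, 2), (6, 6, 1), (8, 3, 0), (10, 2, 1)]


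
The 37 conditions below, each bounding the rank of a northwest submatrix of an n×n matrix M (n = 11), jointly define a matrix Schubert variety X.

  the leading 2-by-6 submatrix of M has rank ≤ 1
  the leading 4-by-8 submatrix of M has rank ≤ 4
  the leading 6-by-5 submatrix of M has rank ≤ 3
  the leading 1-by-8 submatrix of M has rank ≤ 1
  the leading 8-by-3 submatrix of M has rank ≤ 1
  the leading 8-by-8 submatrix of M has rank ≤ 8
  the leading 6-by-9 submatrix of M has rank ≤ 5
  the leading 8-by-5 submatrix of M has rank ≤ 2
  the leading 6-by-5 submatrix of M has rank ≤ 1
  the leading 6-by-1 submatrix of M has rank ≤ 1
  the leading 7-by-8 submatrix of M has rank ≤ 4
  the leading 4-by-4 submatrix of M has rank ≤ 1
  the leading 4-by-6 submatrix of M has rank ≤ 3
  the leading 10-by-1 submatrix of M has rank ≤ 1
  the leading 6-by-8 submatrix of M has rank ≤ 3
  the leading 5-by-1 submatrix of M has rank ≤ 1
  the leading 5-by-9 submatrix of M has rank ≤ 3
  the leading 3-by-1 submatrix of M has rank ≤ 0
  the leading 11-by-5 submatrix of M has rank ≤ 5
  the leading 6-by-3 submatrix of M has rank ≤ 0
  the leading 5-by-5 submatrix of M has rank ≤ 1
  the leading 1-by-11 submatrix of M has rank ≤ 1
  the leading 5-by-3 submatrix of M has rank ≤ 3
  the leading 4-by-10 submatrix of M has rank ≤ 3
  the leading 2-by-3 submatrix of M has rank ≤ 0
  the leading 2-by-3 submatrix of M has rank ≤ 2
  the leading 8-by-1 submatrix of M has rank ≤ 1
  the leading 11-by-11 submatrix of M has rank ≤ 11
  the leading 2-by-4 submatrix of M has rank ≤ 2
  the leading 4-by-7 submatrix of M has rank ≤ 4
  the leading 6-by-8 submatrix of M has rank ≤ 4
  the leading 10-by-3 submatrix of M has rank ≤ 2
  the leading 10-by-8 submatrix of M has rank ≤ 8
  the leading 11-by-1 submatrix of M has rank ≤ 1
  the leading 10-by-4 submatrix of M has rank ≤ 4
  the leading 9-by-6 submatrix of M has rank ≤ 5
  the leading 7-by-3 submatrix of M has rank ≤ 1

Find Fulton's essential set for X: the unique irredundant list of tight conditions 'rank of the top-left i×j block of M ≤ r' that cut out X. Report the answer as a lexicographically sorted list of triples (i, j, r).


The tightest implied rank at each (i,j), from the 37 conditions:

  0 0 0 1 1 1 1 1 1 1 1
  0 0 0 1 1 1 2 2 2 2 2
  0 0 0 1 1 2 3 3 3 3 3
  0 0 0 1 1 2 3 3 3 3 4
  0 0 0 1 1 2 3 3 3 4 5
  0 0 0 1 1 2 3 3 4 5 6
  1 1 1 2 2 3 4 4 5 6 7
  1 1 1 2 2 3 4 5 6 7 8
  1 2 2 3 3 4 5 6 7 8 9
  1 2 2 3 4 5 6 7 8 9 10
  1 2 3 4 5 6 7 8 9 10 11

reading off 1-entries of Δ²R: w = (4, 7, 6, 11, 10, 9, 1, 8, 2, 5, 3).

ℓ(w)=34; the 9 essential cells (i,j,r):

[(2, 6, 1), (4, 10, 3), (5, 9, 3), (6, 3, 0), (6, 5, 1), (6, 8, 3), (8, 3, 1), (8, 5, 2), (10, 3, 2)]


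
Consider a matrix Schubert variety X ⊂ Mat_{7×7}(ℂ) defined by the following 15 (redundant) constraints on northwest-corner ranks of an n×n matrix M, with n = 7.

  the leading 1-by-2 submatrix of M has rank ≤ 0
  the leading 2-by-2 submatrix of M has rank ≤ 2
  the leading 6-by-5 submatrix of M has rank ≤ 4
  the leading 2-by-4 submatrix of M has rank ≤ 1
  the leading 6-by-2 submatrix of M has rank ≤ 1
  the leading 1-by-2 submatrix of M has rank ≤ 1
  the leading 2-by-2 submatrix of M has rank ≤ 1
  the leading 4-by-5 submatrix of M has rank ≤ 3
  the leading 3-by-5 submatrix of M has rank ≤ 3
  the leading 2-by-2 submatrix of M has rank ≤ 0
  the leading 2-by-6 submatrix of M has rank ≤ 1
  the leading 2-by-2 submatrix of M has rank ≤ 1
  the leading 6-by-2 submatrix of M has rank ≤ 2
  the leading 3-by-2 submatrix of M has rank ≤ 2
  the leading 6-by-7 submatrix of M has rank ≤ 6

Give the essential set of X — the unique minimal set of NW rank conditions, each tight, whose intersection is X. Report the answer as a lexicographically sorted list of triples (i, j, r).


Reconstructing r_w from the 15 given conditions:

  R[1]: 0  0  1  1  1  1  1
  R[2]: 0  0  1  1  1  1  2
  R[3]: 1  1  2  2  2  2  3
  R[4]: 1  1  2  3  3  3  4
  R[5]: 1  1  2  3  4  4  5
  R[6]: 1  1  2  3  4  5  6
  R[7]: 1  2  3  4  5  6  7

the unique w with this rank table is (3, 7, 1, 4, 5, 6, 2).

Fulton essential set (3 of the 10 Rothe cells):

[(2, 2, 0), (2, 6, 1), (6, 2, 1)]


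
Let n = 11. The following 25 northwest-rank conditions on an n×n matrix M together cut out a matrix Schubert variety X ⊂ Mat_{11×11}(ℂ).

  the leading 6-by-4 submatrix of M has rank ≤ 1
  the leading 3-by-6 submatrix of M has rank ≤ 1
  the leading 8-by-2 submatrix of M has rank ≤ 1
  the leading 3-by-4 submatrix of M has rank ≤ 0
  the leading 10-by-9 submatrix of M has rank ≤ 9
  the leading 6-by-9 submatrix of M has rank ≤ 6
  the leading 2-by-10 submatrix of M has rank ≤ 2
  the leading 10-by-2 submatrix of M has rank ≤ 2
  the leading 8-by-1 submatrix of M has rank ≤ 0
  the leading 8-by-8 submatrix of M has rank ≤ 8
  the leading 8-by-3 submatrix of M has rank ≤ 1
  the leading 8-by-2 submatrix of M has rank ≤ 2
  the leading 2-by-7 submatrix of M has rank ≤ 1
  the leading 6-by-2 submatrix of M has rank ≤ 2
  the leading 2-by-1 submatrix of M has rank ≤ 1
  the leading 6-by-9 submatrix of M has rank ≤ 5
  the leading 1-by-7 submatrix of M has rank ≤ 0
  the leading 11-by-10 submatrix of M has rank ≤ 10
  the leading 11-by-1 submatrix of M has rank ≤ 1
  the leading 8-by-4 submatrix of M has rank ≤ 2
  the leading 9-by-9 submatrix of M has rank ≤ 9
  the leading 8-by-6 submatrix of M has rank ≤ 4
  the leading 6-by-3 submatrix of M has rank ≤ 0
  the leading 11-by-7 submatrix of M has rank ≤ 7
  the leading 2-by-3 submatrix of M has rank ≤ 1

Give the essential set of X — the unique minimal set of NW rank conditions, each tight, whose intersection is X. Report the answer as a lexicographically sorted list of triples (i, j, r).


Propagating the 25 rank bounds to every northwest block:

  i=1: 0  0  0  0  0  0  0  1  1  1  1
  i=2: 0  0  0  0  1  1  1  2  2  2  2
  i=3: 0  0  0  0  1  1  2  3  3  3  3
  i=4: 0  0  0  1  2  2  3  4  4  4  4
  i=5: 0  0  0  1  2  3  4  5  5  5  5
  i=6: 0  0  0  1  2  3  4  5  5  6  6
  i=7: 0  1  1  2  3  4  5  6  6  7  7
  i=8: 0  1  1  2  3  4  5  6  7  8  8
  i=9: 1  2  2  3  4  5  6  7  8  9  9
  i=10: 1  2  3  4  5  6  7  8  9  10  10
  i=11: 1  2  3  4  5  6  7  8  9  10  11

so w = (8, 5, 7, 4, 6, 10, 2, 9, 1, 3, 11).

|D(w)|=29, |Ess(w)|=7:

[(1, 7, 0), (3, 4, 0), (3, 6, 1), (6, 3, 0), (6, 9, 5), (8, 1, 0), (8, 3, 1)]


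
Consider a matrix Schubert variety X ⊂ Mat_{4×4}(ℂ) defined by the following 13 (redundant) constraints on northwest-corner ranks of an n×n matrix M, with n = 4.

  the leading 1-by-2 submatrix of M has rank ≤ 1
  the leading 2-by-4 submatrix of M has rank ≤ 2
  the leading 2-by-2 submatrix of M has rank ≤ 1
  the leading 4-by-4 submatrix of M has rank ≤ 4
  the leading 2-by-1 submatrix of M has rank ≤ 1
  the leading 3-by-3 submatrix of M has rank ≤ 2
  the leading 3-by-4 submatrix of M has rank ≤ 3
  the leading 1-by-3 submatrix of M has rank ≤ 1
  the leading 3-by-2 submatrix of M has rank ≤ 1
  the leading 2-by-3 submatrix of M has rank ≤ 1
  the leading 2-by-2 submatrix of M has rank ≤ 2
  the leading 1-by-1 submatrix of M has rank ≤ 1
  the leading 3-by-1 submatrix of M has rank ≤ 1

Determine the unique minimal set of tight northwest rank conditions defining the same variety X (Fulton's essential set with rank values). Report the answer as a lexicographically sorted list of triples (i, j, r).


Recovering R(i,j) via the rank-extension bound from the 13 conditions:

  row 1: 1, 1, 1, 1
  row 2: 1, 1, 1, 2
  row 3: 1, 1, 2, 3
  row 4: 1, 2, 3, 4

reading off 1-entries of Δ²R: w = (1, 4, 3, 2).

ℓ(w)=3; the 2 essential cells (i,j,r):

[(2, 3, 1), (3, 2, 1)]


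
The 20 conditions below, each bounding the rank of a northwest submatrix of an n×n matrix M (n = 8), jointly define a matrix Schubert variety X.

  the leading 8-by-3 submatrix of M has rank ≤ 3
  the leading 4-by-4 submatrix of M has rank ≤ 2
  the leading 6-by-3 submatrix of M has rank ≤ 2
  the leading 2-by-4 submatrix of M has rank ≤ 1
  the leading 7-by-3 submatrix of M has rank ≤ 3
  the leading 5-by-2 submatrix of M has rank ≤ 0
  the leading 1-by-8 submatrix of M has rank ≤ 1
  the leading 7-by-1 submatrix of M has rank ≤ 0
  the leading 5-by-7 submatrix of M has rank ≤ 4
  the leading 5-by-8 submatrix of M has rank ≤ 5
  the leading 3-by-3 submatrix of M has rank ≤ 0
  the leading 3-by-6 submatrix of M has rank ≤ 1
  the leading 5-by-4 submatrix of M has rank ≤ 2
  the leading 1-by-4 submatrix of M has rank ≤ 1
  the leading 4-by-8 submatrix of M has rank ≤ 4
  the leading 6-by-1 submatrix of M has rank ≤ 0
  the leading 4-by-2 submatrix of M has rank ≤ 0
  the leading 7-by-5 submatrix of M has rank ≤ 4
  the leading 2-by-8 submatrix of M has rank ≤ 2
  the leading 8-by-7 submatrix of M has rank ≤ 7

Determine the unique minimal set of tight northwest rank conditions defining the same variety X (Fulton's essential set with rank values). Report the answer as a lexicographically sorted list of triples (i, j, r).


Recovering R(i,j) via the rank-extension bound from the 20 conditions:

  R[1]: 0 | 0 | 0 | 1 | 1 | 1 | 1 | 1
  R[2]: 0 | 0 | 0 | 1 | 1 | 1 | 2 | 2
  R[3]: 0 | 0 | 0 | 1 | 1 | 1 | 2 | 3
  R[4]: 0 | 0 | 1 | 2 | 2 | 2 | 3 | 4
  R[5]: 0 | 0 | 1 | 2 | 3 | 3 | 4 | 5
  R[6]: 0 | 1 | 2 | 3 | 4 | 4 | 5 | 6
  R[7]: 0 | 1 | 2 | 3 | 4 | 5 | 6 | 7
  R[8]: 1 | 2 | 3 | 4 | 5 | 6 | 7 | 8

so w = (4, 7, 8, 3, 5, 2, 6, 1).

Fulton essential set (4 of the 19 Rothe cells):

[(3, 3, 0), (3, 6, 1), (5, 2, 0), (7, 1, 0)]


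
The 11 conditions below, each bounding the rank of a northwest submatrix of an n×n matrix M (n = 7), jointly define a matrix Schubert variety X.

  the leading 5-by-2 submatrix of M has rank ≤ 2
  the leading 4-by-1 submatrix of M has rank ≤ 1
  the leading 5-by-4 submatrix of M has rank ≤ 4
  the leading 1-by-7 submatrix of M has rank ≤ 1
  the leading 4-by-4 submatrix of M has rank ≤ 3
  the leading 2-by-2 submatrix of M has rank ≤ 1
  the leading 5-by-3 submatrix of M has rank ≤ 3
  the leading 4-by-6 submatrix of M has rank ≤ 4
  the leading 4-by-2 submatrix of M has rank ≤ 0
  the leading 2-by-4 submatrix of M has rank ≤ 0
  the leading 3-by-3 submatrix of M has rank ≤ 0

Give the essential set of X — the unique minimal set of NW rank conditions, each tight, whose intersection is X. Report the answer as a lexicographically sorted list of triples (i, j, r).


Recovering R(i,j) via the rank-extension bound from the 11 conditions:

  i=1: 0, 0, 0, 0, 1, 1, 1
  i=2: 0, 0, 0, 0, 1, 2, 2
  i=3: 0, 0, 0, 1, 2, 3, 3
  i=4: 0, 0, 1, 2, 3, 4, 4
  i=5: 1, 1, 2, 3, 4, 5, 5
  i=6: 1, 2, 3, 4, 5, 6, 6
  i=7: 1, 2, 3, 4, 5, 6, 7

second differences of R give the permutation w = (5, 6, 4, 3, 1, 2, 7).

3 SE-corners of the 13-cell Rothe diagram give Ess(w):

[(2, 4, 0), (3, 3, 0), (4, 2, 0)]


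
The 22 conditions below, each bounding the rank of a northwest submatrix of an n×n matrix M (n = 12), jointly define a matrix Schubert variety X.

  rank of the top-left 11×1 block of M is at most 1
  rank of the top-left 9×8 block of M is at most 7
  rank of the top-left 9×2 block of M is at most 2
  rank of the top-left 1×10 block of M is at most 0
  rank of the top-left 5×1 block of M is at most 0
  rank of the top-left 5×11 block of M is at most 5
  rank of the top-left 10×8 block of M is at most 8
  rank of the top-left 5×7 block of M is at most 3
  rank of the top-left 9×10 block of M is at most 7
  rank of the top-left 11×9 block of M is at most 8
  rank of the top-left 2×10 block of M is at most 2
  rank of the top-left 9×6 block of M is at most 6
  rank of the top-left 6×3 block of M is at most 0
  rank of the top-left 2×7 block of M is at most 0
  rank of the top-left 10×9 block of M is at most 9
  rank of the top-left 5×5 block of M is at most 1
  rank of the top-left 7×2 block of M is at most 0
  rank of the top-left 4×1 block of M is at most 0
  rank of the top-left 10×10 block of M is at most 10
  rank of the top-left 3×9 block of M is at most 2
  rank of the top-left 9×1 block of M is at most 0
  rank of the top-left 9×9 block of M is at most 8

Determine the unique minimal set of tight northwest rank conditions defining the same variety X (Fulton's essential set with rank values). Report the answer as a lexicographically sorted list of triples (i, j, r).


Computing R[i][j] = min implied NW-rank bound (n=12, 22 conditions):

  0  0  0  0  0  0  0  0  0  0  1  1
  0  0  0  0  0  0  0  1  1  1  2  2
  0  0  0  1  1  1  1  2  2  2  3  3
  0  0  0  1  1  2  2  3  3  3  4  4
  0  0  0  1  1  2  3  4  4  4  5  5
  0  0  0  1  2  3  4  5  5  5  6  6
  0  0  1  2  3  4  5  6  6  6  7  7
  0  1  2  3  4  5  6  7  7  7  8  8
  0  1  2  3  4  5  6  7  7  7  8  9
  1  2  3  4  5  6  7  8  8  8  9  10
  1  2  3  4  5  6  7  8  8  9  10  11
  1  2  3  4  5  6  7  8  9  10  11  12

so w = (11, 8, 4, 6, 7, 5, 3, 2, 12, 1, 10, 9).

Fulton essential set (8 of the 38 Rothe cells):

[(1, 10, 0), (2, 7, 0), (5, 5, 1), (6, 3, 0), (7, 2, 0), (9, 1, 0), (9, 10, 7), (11, 9, 8)]


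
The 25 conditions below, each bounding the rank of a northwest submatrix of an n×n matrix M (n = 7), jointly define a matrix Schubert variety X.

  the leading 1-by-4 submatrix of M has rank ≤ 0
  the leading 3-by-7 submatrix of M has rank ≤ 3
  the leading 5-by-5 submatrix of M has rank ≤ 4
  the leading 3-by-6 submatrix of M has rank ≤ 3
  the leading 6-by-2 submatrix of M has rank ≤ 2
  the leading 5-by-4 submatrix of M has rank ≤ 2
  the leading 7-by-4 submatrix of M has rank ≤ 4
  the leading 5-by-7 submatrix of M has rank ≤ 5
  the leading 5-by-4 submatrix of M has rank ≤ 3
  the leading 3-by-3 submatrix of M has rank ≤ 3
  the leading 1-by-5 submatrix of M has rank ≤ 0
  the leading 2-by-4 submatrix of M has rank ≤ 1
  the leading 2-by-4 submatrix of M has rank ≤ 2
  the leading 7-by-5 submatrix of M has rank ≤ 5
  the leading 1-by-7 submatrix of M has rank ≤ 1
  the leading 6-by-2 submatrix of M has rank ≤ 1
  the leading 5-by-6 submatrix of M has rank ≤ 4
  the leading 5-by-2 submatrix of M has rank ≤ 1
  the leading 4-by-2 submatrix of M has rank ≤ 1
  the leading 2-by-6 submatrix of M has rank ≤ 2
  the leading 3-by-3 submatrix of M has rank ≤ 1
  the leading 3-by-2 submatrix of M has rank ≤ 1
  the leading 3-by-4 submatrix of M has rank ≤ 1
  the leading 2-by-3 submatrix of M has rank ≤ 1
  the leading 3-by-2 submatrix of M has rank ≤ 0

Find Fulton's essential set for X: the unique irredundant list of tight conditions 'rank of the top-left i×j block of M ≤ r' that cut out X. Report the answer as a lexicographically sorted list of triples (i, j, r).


Computing R[i][j] = min implied NW-rank bound (n=7, 25 conditions):

  i=1: 0 | 0 | 0 | 0 | 0 | 1 | 1
  i=2: 0 | 0 | 1 | 1 | 1 | 2 | 2
  i=3: 0 | 0 | 1 | 1 | 2 | 3 | 3
  i=4: 1 | 1 | 2 | 2 | 3 | 4 | 4
  i=5: 1 | 1 | 2 | 2 | 3 | 4 | 5
  i=6: 1 | 1 | 2 | 3 | 4 | 5 | 6
  i=7: 1 | 2 | 3 | 4 | 5 | 6 | 7

giving w = (6, 3, 5, 1, 7, 4, 2) via Δ²R.

|D(w)|=13, |Ess(w)|=5:

[(1, 5, 0), (3, 2, 0), (3, 4, 1), (5, 4, 2), (6, 2, 1)]


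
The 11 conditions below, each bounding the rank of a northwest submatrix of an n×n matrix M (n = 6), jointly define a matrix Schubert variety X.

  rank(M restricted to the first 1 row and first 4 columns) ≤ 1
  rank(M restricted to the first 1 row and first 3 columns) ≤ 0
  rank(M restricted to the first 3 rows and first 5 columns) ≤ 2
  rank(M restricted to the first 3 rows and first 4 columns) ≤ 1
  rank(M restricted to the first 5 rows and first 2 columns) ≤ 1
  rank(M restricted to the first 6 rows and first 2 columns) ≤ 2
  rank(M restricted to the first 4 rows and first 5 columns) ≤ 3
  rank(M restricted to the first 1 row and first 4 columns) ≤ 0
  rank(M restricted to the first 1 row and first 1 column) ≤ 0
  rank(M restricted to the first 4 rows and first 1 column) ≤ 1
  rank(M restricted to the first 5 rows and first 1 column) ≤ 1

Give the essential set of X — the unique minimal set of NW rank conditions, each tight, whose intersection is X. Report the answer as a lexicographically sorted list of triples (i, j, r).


The tightest implied rank at each (i,j), from the 11 conditions:

  row 1: 0  0  0  0  1  1
  row 2: 1  1  1  1  2  2
  row 3: 1  1  1  1  2  3
  row 4: 1  1  2  2  3  4
  row 5: 1  1  2  3  4  5
  row 6: 1  2  3  4  5  6

giving w = (5, 1, 6, 3, 4, 2) via Δ²R.

D(w) has 9 cells with 3 SE-corners; essential set:

[(1, 4, 0), (3, 4, 1), (5, 2, 1)]


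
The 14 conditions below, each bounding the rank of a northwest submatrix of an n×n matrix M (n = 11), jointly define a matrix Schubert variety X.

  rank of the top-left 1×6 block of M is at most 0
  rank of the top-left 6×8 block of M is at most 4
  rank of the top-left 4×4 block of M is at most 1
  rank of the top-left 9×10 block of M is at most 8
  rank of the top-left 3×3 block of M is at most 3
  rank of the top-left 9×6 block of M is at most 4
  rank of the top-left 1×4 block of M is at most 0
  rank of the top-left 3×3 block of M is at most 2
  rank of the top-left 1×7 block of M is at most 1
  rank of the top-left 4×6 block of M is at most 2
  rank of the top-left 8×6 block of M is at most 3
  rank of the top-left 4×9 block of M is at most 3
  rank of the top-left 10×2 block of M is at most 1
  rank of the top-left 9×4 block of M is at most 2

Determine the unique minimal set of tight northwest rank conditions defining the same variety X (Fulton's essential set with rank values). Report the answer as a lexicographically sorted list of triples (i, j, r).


Reconstructing r_w from the 14 given conditions:

  i=1: 0 0 0 0 0 0 1 1 1 1 1
  i=2: 1 1 1 1 1 1 2 2 2 2 2
  i=3: 1 1 1 1 2 2 3 3 3 3 3
  i=4: 1 1 1 1 2 2 3 3 3 4 4
  i=5: 1 1 2 2 3 3 4 4 4 5 5
  i=6: 1 1 2 2 3 3 4 4 5 6 6
  i=7: 1 1 2 2 3 3 4 5 6 7 7
  i=8: 1 1 2 2 3 3 4 5 6 7 8
  i=9: 1 1 2 2 3 4 5 6 7 8 9
  i=10: 1 1 2 3 4 5 6 7 8 9 10
  i=11: 1 2 3 4 5 6 7 8 9 10 11

reading off 1-entries of Δ²R: w = (7, 1, 5, 10, 3, 9, 8, 11, 6, 4, 2).

ℓ(w)=29; the 8 essential cells (i,j,r):

[(1, 6, 0), (4, 4, 1), (4, 6, 2), (4, 9, 3), (6, 8, 4), (8, 6, 3), (9, 4, 2), (10, 2, 1)]


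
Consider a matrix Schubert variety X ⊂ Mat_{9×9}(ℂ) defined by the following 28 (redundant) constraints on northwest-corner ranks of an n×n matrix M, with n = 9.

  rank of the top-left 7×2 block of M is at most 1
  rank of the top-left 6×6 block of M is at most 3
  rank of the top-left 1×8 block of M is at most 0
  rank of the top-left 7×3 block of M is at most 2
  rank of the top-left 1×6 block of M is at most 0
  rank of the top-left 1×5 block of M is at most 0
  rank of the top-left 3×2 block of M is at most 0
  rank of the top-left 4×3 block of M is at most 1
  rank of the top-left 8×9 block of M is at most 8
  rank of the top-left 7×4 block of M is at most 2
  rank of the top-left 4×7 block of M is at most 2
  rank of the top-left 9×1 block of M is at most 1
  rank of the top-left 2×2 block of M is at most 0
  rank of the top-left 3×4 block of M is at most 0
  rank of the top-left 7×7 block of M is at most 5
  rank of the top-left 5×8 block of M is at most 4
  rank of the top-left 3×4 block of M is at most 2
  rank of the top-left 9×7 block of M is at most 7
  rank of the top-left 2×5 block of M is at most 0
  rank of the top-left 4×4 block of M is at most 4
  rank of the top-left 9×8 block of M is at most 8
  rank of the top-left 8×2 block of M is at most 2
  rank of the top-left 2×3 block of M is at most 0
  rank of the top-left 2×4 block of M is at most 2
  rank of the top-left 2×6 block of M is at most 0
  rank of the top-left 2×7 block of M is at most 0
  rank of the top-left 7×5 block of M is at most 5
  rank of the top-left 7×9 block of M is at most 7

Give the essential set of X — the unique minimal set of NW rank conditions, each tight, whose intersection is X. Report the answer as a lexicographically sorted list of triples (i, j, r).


Reconstructing r_w from the 28 given conditions:

  row 1: 0, 0, 0, 0, 0, 0, 0, 0, 1
  row 2: 0, 0, 0, 0, 0, 0, 0, 1, 2
  row 3: 0, 0, 0, 0, 1, 1, 1, 2, 3
  row 4: 1, 1, 1, 1, 2, 2, 2, 3, 4
  row 5: 1, 1, 2, 2, 3, 3, 3, 4, 5
  row 6: 1, 1, 2, 2, 3, 3, 4, 5, 6
  row 7: 1, 1, 2, 2, 3, 4, 5, 6, 7
  row 8: 1, 2, 3, 3, 4, 5, 6, 7, 8
  row 9: 1, 2, 3, 4, 5, 6, 7, 8, 9

hence w(1..9) = (9, 8, 5, 1, 3, 7, 6, 2, 4).

Rothe diagram D(w) (25 cells), 6 SE-corners (essential conditions):

[(1, 8, 0), (2, 7, 0), (3, 4, 0), (6, 6, 3), (7, 2, 1), (7, 4, 2)]


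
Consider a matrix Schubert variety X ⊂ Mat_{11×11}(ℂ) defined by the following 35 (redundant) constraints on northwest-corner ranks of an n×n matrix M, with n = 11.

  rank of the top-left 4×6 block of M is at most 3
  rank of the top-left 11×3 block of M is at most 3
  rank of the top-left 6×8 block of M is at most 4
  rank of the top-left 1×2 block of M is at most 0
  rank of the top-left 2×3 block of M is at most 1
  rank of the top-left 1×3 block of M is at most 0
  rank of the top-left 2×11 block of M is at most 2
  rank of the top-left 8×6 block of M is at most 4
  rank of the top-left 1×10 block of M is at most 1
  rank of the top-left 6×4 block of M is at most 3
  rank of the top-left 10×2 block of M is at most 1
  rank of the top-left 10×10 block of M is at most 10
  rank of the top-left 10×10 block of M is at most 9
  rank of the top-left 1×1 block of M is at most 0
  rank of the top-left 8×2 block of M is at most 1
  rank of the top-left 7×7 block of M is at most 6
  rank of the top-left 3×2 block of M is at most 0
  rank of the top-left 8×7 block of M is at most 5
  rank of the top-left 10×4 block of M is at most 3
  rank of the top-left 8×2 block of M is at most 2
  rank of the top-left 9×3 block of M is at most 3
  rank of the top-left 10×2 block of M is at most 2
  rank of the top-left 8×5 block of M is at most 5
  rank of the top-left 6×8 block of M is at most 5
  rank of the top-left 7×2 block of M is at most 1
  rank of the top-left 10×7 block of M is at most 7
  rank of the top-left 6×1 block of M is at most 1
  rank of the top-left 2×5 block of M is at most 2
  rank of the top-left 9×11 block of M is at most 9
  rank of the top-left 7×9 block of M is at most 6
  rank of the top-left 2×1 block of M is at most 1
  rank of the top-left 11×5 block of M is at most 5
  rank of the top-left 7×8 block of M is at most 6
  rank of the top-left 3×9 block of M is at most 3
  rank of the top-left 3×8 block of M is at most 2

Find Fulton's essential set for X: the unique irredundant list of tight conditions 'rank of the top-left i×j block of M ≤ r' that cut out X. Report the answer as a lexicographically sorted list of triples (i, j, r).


Recovering R(i,j) via the rank-extension bound from the 35 conditions:

  R[1]: 0  0  0  1  1  1  1  1  1  1  1
  R[2]: 0  0  1  2  2  2  2  2  2  2  2
  R[3]: 0  0  1  2  2  2  2  2  3  3  3
  R[4]: 1  1  2  3  3  3  3  3  4  4  4
  R[5]: 1  1  2  3  4  4  4  4  5  5  5
  R[6]: 1  1  2  3  4  4  4  4  5  6  6
  R[7]: 1  1  2  3  4  4  5  5  6  7  7
  R[8]: 1  1  2  3  4  4  5  6  7  8  8
  R[9]: 1  1  2  3  4  5  6  7  8  9  9
  R[10]: 1  1  2  3  4  5  6  7  8  9  10
  R[11]: 1  2  3  4  5  6  7  8  9  10  11

hence w(1..11) = (4, 3, 9, 1, 5, 10, 7, 8, 6, 11, 2).

D(w) has 22 cells with 6 SE-corners; essential set:

[(1, 3, 0), (3, 2, 0), (3, 8, 2), (6, 8, 4), (8, 6, 4), (10, 2, 1)]
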